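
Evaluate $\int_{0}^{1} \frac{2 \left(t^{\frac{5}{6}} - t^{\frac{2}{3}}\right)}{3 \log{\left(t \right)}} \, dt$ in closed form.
$\log{\left(\frac{\sqrt[3]{10} \cdot 11^{\frac{2}{3}}}{10} \right)}$

Consider the one-parameter family: let $I(a) = \int_{0}^{1} \frac{2 \left(t^{\frac{5}{6}} - t^{a}\right)}{3 \log{\left(t \right)}} \, dt$.

Since $\dfrac{\partial}{\partial a}\,t^{a} = t^{a} \ln t$, the $\ln t$ in the denominator cancels and
$$\frac{dI}{da} = \int_{0}^{1} - \frac{2}{3} t^{a} \, dt = - \frac{2}{3} \left[\frac{t^{a+1}}{a+1}\right]_0^1 = - \frac{2}{3 a + 3}.$$

Integrating with respect to $a$ gives $I(a) = - \frac{2 \log{\left(a + 1 \right)}}{3} - \frac{2 \log{\left(6 \right)}}{3} + \frac{2 \log{\left(11 \right)}}{3} + C$.

At $a = \frac{5}{6}$ the integrand is identically $0$, so $I(\frac{5}{6}) = 0$. The closed form gives $0$, hence $C = 0$.

Setting $a = \frac{2}{3}$:
$$I = \log{\left(\frac{\sqrt[3]{10} \cdot 11^{\frac{2}{3}}}{10} \right)}.$$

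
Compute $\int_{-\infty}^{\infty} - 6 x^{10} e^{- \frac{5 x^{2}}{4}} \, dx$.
$- \frac{72576 \sqrt{5} \sqrt{\pi}}{3125}$

Begin with the known integral
$$J(a) = \int_{-\infty}^{\infty} - 6 e^{- a x^{2}} \, dx = - \frac{6 \sqrt{\pi}}{\sqrt{a}}.$$

Differentiating under the integral sign brings down a factor of $(-x^2)$:
$$\frac{dJ}{da} = \int_{-\infty}^{\infty} 6 x^{2} e^{- a x^{2}} \, dx = \frac{3 \sqrt{\pi}}{a^{\frac{3}{2}}}.$$

Repeating $5$ times in total — each differentiation brings down another $(-x^2)$ — gives
$$\frac{d^{5}J}{da^{5}} = \int_{-\infty}^{\infty} 6 x^{10} e^{- a x^{2}} \, dx = \frac{2835 \sqrt{\pi}}{16 a^{\frac{11}{2}}},$$
and the integrand here is $(-1)^{5}$ times the target integrand, so $I = (-1)^{5}\,\frac{d^{5}J}{da^{5}} = - \frac{2835 \sqrt{\pi}}{16 a^{\frac{11}{2}}}$.

Setting $a = \frac{5}{4}$:
$$I = - \frac{72576 \sqrt{5} \sqrt{\pi}}{3125}.$$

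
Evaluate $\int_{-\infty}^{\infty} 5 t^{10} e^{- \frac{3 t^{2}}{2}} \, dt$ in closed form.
$\frac{175 \sqrt{6} \sqrt{\pi}}{27}$

Begin with the known integral
$$J(a) = \int_{-\infty}^{\infty} 5 e^{- a t^{2}} \, dt = \frac{5 \sqrt{\pi}}{\sqrt{a}}.$$

Differentiating under the integral sign brings down a factor of $(-t^2)$:
$$\frac{dJ}{da} = \int_{-\infty}^{\infty} - 5 t^{2} e^{- a t^{2}} \, dt = - \frac{5 \sqrt{\pi}}{2 a^{\frac{3}{2}}}.$$

Repeating $5$ times in total — each differentiation brings down another $(-t^2)$ — gives
$$\frac{d^{5}J}{da^{5}} = \int_{-\infty}^{\infty} - 5 t^{10} e^{- a t^{2}} \, dt = - \frac{4725 \sqrt{\pi}}{32 a^{\frac{11}{2}}},$$
and the integrand here is $(-1)^{5}$ times the target integrand, so $I = (-1)^{5}\,\frac{d^{5}J}{da^{5}} = \frac{4725 \sqrt{\pi}}{32 a^{\frac{11}{2}}}$.

Setting $a = \frac{3}{2}$:
$$I = \frac{175 \sqrt{6} \sqrt{\pi}}{27}.$$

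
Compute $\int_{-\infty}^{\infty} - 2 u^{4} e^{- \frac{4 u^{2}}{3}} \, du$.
$- \frac{27 \sqrt{3} \sqrt{\pi}}{64}$

Begin with the known integral
$$J(a) = \int_{-\infty}^{\infty} - 2 e^{- a u^{2}} \, du = - \frac{2 \sqrt{\pi}}{\sqrt{a}}.$$

Differentiating under the integral sign brings down a factor of $(-u^2)$:
$$\frac{dJ}{da} = \int_{-\infty}^{\infty} 2 u^{2} e^{- a u^{2}} \, du = \frac{\sqrt{\pi}}{a^{\frac{3}{2}}}.$$

Repeating twice in total — each differentiation brings down another $(-u^2)$ — gives
$$\frac{d^{2}J}{da^{2}} = \int_{-\infty}^{\infty} - 2 u^{4} e^{- a u^{2}} \, du = - \frac{3 \sqrt{\pi}}{2 a^{\frac{5}{2}}},$$
and the integrand here is exactly the target integrand, so $I = - \frac{3 \sqrt{\pi}}{2 a^{\frac{5}{2}}}$.

Setting $a = \frac{4}{3}$:
$$I = - \frac{27 \sqrt{3} \sqrt{\pi}}{64}.$$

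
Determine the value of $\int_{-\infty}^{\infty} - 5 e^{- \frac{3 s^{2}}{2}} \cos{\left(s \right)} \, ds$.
$- \frac{5 \sqrt{6} \sqrt{\pi}}{3 e^{\frac{1}{6}}}$

Treat the cosine frequency as a parameter and define $I(b) = \int_{-\infty}^{\infty} - 5 e^{- \frac{3 s^{2}}{2}} \cos{\left(b s \right)} \, ds$.

Differentiating under the integral sign,
$$I'(b) = \int_{-\infty}^{\infty} 5 s e^{- \frac{3 s^{2}}{2}} \sin{\left(b s \right)} \, ds.$$

Integrate $\int_{-\infty}^{\infty} s \sin(b s)\, e^{- \frac{3 s^{2}}{2}}\, ds$ by parts with $u = \sin(b s)$ and $dv = s\, e^{- \frac{3 s^{2}}{2}}\, ds$, giving $v = - \frac{e^{- \frac{3 s^{2}}{2}}}{3}$. The boundary term vanishes and
$$\int_{-\infty}^{\infty} s \sin(b s)\, e^{- \frac{3 s^{2}}{2}}\, ds = \frac{b}{3} \int_{-\infty}^{\infty} \cos(b s)\, e^{- \frac{3 s^{2}}{2}}\, ds,$$
so $I'(b) = - \frac{b}{3}\, I(b)$.

This is a separable first-order ODE; solving with the initial condition $I(0) = \int_{-\infty}^{\infty} - 5 e^{- \frac{3 s^{2}}{2}}\,ds = - \frac{5 \sqrt{6} \sqrt{\pi}}{3}$ gives
$$I(b) = - \frac{5 \sqrt{6} \sqrt{\pi} e^{- \frac{b^{2}}{6}}}{3}.$$

Setting $b = 1$:
$$I = - \frac{5 \sqrt{6} \sqrt{\pi}}{3 e^{\frac{1}{6}}}.$$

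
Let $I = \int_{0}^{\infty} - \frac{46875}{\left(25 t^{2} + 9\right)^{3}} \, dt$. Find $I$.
$- \frac{3125 \pi}{432}$

Start from the standard arctangent integral
$$J(a) = \int_{0}^{\infty} - \frac{3}{a^{2} + t^{2}} \, dt = - \frac{3 \pi}{2 a}.$$

Differentiating under the integral sign with respect to $a$,
$$\frac{dJ}{da} = \int_{0}^{\infty} \frac{6 a}{\left(a^{2} + t^{2}\right)^{2}} \, dt = \frac{3 \pi}{2 a^{2}},$$
so $\int_{0}^{\infty} - \frac{3}{\left(a^{2} + t^{2}\right)^{2}} \, dt = - \frac{3 \pi}{4 a^{3}}$.

Repeating — each differentiation of $1/(t^2+a^2)^j$ produces $-2ja/(t^2+a^2)^{j+1}$ — and dividing through by $-2ja$ at each step yields, after $2$ differentiations in total,
$$\int_{0}^{\infty} - \frac{3}{\left(a^{2} + t^{2}\right)^{3}} \, dt = - \frac{9 \pi}{16 a^{5}}.$$

Setting $a = \frac{3}{5}$:
$$I = - \frac{3125 \pi}{432}.$$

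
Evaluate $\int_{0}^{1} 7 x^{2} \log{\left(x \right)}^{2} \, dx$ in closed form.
$\frac{14}{27}$

Begin with the known integral
$$J(a) = \int_{0}^{1} 7 x^{a} \, dx = \frac{7}{a + 1}.$$

Differentiating under the integral sign brings down a factor of $\ln x$:
$$\frac{dJ}{da} = \int_{0}^{1} 7 x^{a} \log{\left(x \right)} \, dx = - \frac{7}{\left(a + 1\right)^{2}}.$$

Repeating twice in total — each differentiation brings down another $\ln x$ — gives
$$\frac{d^{2}J}{da^{2}} = \int_{0}^{1} 7 x^{a} \log{\left(x \right)}^{2} \, dx = \frac{14}{\left(a + 1\right)^{3}},$$
and the integrand here is exactly the target integrand, so $I = \frac{14}{\left(a + 1\right)^{3}}$.

Setting $a = 2$:
$$I = \frac{14}{27}.$$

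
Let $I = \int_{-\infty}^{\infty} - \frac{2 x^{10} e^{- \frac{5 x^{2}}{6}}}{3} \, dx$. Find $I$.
$- \frac{30618 \sqrt{30} \sqrt{\pi}}{3125}$

Begin with the known integral
$$J(a) = \int_{-\infty}^{\infty} - \frac{2 e^{- a x^{2}}}{3} \, dx = - \frac{2 \sqrt{\pi}}{3 \sqrt{a}}.$$

Differentiating under the integral sign brings down a factor of $(-x^2)$:
$$\frac{dJ}{da} = \int_{-\infty}^{\infty} \frac{2 x^{2} e^{- a x^{2}}}{3} \, dx = \frac{\sqrt{\pi}}{3 a^{\frac{3}{2}}}.$$

Repeating $5$ times in total — each differentiation brings down another $(-x^2)$ — gives
$$\frac{d^{5}J}{da^{5}} = \int_{-\infty}^{\infty} \frac{2 x^{10} e^{- a x^{2}}}{3} \, dx = \frac{315 \sqrt{\pi}}{16 a^{\frac{11}{2}}},$$
and the integrand here is $(-1)^{5}$ times the target integrand, so $I = (-1)^{5}\,\frac{d^{5}J}{da^{5}} = - \frac{315 \sqrt{\pi}}{16 a^{\frac{11}{2}}}$.

Setting $a = \frac{5}{6}$:
$$I = - \frac{30618 \sqrt{30} \sqrt{\pi}}{3125}.$$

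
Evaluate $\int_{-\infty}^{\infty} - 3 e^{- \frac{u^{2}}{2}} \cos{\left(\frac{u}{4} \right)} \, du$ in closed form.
$- \frac{3 \sqrt{2} \sqrt{\pi}}{e^{\frac{1}{32}}}$

Treat the cosine frequency as a parameter and define $I(b) = \int_{-\infty}^{\infty} - 3 e^{- \frac{u^{2}}{2}} \cos{\left(b u \right)} \, du$.

Differentiating under the integral sign,
$$I'(b) = \int_{-\infty}^{\infty} 3 u e^{- \frac{u^{2}}{2}} \sin{\left(b u \right)} \, du.$$

Integrate $\int_{-\infty}^{\infty} u \sin(b u)\, e^{- \frac{u^{2}}{2}}\, du$ by parts with $w = \sin(b u)$ and $dv = u\, e^{- \frac{u^{2}}{2}}\, du$, giving $v = - e^{- \frac{u^{2}}{2}}$. The boundary term vanishes and
$$\int_{-\infty}^{\infty} u \sin(b u)\, e^{- \frac{u^{2}}{2}}\, du = b \int_{-\infty}^{\infty} \cos(b u)\, e^{- \frac{u^{2}}{2}}\, du,$$
so $I'(b) = - b\, I(b)$.

This is a separable first-order ODE; solving with the initial condition $I(0) = \int_{-\infty}^{\infty} - 3 e^{- \frac{u^{2}}{2}}\,du = - 3 \sqrt{2} \sqrt{\pi}$ gives
$$I(b) = - 3 \sqrt{2} \sqrt{\pi} e^{- \frac{b^{2}}{2}}.$$

Setting $b = \frac{1}{4}$:
$$I = - \frac{3 \sqrt{2} \sqrt{\pi}}{e^{\frac{1}{32}}}.$$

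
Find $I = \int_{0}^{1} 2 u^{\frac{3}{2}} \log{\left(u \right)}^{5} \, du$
$- \frac{3072}{3125}$

Start from the elementary integral
$$J(a) = \int_{0}^{1} 2 u^{a} \, du = \frac{2}{a + 1}.$$

Differentiating under the integral sign brings down a factor of $\ln u$:
$$\frac{dJ}{da} = \int_{0}^{1} 2 u^{a} \log{\left(u \right)} \, du = - \frac{2}{\left(a + 1\right)^{2}}.$$

Repeating $5$ times in total — each differentiation brings down another $\ln u$ — gives
$$\frac{d^{5}J}{da^{5}} = \int_{0}^{1} 2 u^{a} \log{\left(u \right)}^{5} \, du = - \frac{240}{\left(a + 1\right)^{6}},$$
and the integrand here is exactly the target integrand, so $I = - \frac{240}{\left(a + 1\right)^{6}}$.

Setting $a = \frac{3}{2}$:
$$I = - \frac{3072}{3125}.$$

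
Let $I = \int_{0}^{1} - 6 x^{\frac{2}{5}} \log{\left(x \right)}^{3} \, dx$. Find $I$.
$\frac{22500}{2401}$

Begin with the known integral
$$J(a) = \int_{0}^{1} - 6 x^{a} \, dx = - \frac{6}{a + 1}.$$

Differentiating under the integral sign brings down a factor of $\ln x$:
$$\frac{dJ}{da} = \int_{0}^{1} - 6 x^{a} \log{\left(x \right)} \, dx = \frac{6}{\left(a + 1\right)^{2}}.$$

Repeating $3$ times in total — each differentiation brings down another $\ln x$ — gives
$$\frac{d^{3}J}{da^{3}} = \int_{0}^{1} - 6 x^{a} \log{\left(x \right)}^{3} \, dx = \frac{36}{\left(a + 1\right)^{4}},$$
and the integrand here is exactly the target integrand, so $I = \frac{36}{\left(a + 1\right)^{4}}$.

Setting $a = \frac{2}{5}$:
$$I = \frac{22500}{2401}.$$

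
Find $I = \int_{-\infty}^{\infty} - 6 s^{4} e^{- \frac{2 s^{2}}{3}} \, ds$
$- \frac{81 \sqrt{6} \sqrt{\pi}}{16}$

Start from the elementary integral
$$J(a) = \int_{-\infty}^{\infty} - 6 e^{- a s^{2}} \, ds = - \frac{6 \sqrt{\pi}}{\sqrt{a}}.$$

Differentiating under the integral sign brings down a factor of $(-s^2)$:
$$\frac{dJ}{da} = \int_{-\infty}^{\infty} 6 s^{2} e^{- a s^{2}} \, ds = \frac{3 \sqrt{\pi}}{a^{\frac{3}{2}}}.$$

Repeating twice in total — each differentiation brings down another $(-s^2)$ — gives
$$\frac{d^{2}J}{da^{2}} = \int_{-\infty}^{\infty} - 6 s^{4} e^{- a s^{2}} \, ds = - \frac{9 \sqrt{\pi}}{2 a^{\frac{5}{2}}},$$
and the integrand here is exactly the target integrand, so $I = - \frac{9 \sqrt{\pi}}{2 a^{\frac{5}{2}}}$.

Setting $a = \frac{2}{3}$:
$$I = - \frac{81 \sqrt{6} \sqrt{\pi}}{16}.$$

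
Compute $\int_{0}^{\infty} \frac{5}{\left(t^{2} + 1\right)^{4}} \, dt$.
$\frac{25 \pi}{32}$

Recall the elementary integral
$$J(a) = \int_{0}^{\infty} \frac{5}{a^{2} + t^{2}} \, dt = \frac{5 \pi}{2 a}.$$

Differentiating under the integral sign with respect to $a$,
$$\frac{dJ}{da} = \int_{0}^{\infty} - \frac{10 a}{\left(a^{2} + t^{2}\right)^{2}} \, dt = - \frac{5 \pi}{2 a^{2}},$$
so $\int_{0}^{\infty} \frac{5}{\left(a^{2} + t^{2}\right)^{2}} \, dt = \frac{5 \pi}{4 a^{3}}$.

Repeating — each differentiation of $1/(t^2+a^2)^j$ produces $-2ja/(t^2+a^2)^{j+1}$ — and dividing through by $-2ja$ at each step yields, after $3$ differentiations in total,
$$\int_{0}^{\infty} \frac{5}{\left(a^{2} + t^{2}\right)^{4}} \, dt = \frac{25 \pi}{32 a^{7}}.$$

Setting $a = 1$:
$$I = \frac{25 \pi}{32}.$$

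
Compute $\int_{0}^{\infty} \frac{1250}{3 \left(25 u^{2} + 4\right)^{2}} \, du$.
$\frac{125 \pi}{48}$

Recall the elementary integral
$$J(a) = \int_{0}^{\infty} \frac{2}{3 \left(a^{2} + u^{2}\right)} \, du = \frac{\pi}{3 a}.$$

Differentiating under the integral sign with respect to $a$,
$$\frac{dJ}{da} = \int_{0}^{\infty} - \frac{4 a}{3 \left(a^{2} + u^{2}\right)^{2}} \, du = - \frac{\pi}{3 a^{2}},$$
so $\int_{0}^{\infty} \frac{2}{3 \left(a^{2} + u^{2}\right)^{2}} \, du = \frac{\pi}{6 a^{3}}$.

Setting $a = \frac{2}{5}$:
$$I = \frac{125 \pi}{48}.$$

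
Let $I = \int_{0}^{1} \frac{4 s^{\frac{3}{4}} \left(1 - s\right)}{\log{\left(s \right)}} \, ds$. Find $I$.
$- \log{\left(\frac{14641}{2401} \right)}$

Replace the exponent $\frac{7}{4}$ by a parameter $a$: let $I(a) = \int_{0}^{1} \frac{4 \left(s^{\frac{3}{4}} - s^{a}\right)}{\log{\left(s \right)}} \, ds$.

Since $\dfrac{\partial}{\partial a}\,s^{a} = s^{a} \ln s$, the $\ln s$ in the denominator cancels and
$$\frac{dI}{da} = \int_{0}^{1} -4 s^{a} \, ds = -4 \left[\frac{s^{a+1}}{a+1}\right]_0^1 = - \frac{4}{a + 1}.$$

Integrating with respect to $a$ gives $I(a) = - \log{\left(\frac{256 \left(a + 1\right)^{4}}{2401} \right)} + C$.

At $a = \frac{3}{4}$ the integrand is identically $0$, so $I(\frac{3}{4}) = 0$. The closed form gives $0$, hence $C = 0$.

Setting $a = \frac{7}{4}$:
$$I = - \log{\left(\frac{14641}{2401} \right)}.$$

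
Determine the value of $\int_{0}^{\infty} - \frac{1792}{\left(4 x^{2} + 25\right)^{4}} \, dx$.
$- \frac{28 \pi}{15625}$

Begin with the known result
$$J(a) = \int_{0}^{\infty} - \frac{7}{a^{2} + x^{2}} \, dx = - \frac{7 \pi}{2 a}.$$

Differentiating under the integral sign with respect to $a$,
$$\frac{dJ}{da} = \int_{0}^{\infty} \frac{14 a}{\left(a^{2} + x^{2}\right)^{2}} \, dx = \frac{7 \pi}{2 a^{2}},$$
so $\int_{0}^{\infty} - \frac{7}{\left(a^{2} + x^{2}\right)^{2}} \, dx = - \frac{7 \pi}{4 a^{3}}$.

Repeating — each differentiation of $1/(x^2+a^2)^j$ produces $-2ja/(x^2+a^2)^{j+1}$ — and dividing through by $-2ja$ at each step yields, after $3$ differentiations in total,
$$\int_{0}^{\infty} - \frac{7}{\left(a^{2} + x^{2}\right)^{4}} \, dx = - \frac{35 \pi}{32 a^{7}}.$$

Setting $a = \frac{5}{2}$:
$$I = - \frac{28 \pi}{15625}.$$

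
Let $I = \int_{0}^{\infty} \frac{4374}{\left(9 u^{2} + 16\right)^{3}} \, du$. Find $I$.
$\frac{2187 \pi}{8192}$

Start from the standard arctangent integral
$$J(a) = \int_{0}^{\infty} \frac{6}{a^{2} + u^{2}} \, du = \frac{3 \pi}{a}.$$

Differentiating under the integral sign with respect to $a$,
$$\frac{dJ}{da} = \int_{0}^{\infty} - \frac{12 a}{\left(a^{2} + u^{2}\right)^{2}} \, du = - \frac{3 \pi}{a^{2}},$$
so $\int_{0}^{\infty} \frac{6}{\left(a^{2} + u^{2}\right)^{2}} \, du = \frac{3 \pi}{2 a^{3}}$.

Repeating — each differentiation of $1/(u^2+a^2)^j$ produces $-2ja/(u^2+a^2)^{j+1}$ — and dividing through by $-2ja$ at each step yields, after $2$ differentiations in total,
$$\int_{0}^{\infty} \frac{6}{\left(a^{2} + u^{2}\right)^{3}} \, du = \frac{9 \pi}{8 a^{5}}.$$

Setting $a = \frac{4}{3}$:
$$I = \frac{2187 \pi}{8192}.$$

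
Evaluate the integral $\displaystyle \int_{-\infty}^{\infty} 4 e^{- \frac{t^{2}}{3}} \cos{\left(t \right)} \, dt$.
$\frac{4 \sqrt{3} \sqrt{\pi}}{e^{\frac{3}{4}}}$

Treat the cosine frequency as a parameter and define $I(b) = \int_{-\infty}^{\infty} 4 e^{- \frac{t^{2}}{3}} \cos{\left(b t \right)} \, dt$.

Differentiating under the integral sign,
$$I'(b) = \int_{-\infty}^{\infty} - 4 t e^{- \frac{t^{2}}{3}} \sin{\left(b t \right)} \, dt.$$

Integrate $\int_{-\infty}^{\infty} t \sin(b t)\, e^{- \frac{t^{2}}{3}}\, dt$ by parts with $u = \sin(b t)$ and $dv = t\, e^{- \frac{t^{2}}{3}}\, dt$, giving $v = - \frac{3 e^{- \frac{t^{2}}{3}}}{2}$. The boundary term vanishes and
$$\int_{-\infty}^{\infty} t \sin(b t)\, e^{- \frac{t^{2}}{3}}\, dt = \frac{3 b}{2} \int_{-\infty}^{\infty} \cos(b t)\, e^{- \frac{t^{2}}{3}}\, dt,$$
so $I'(b) = - \frac{3 b}{2}\, I(b)$.

This is a separable first-order ODE; solving with the initial condition $I(0) = \int_{-\infty}^{\infty} 4 e^{- \frac{t^{2}}{3}}\,dt = 4 \sqrt{3} \sqrt{\pi}$ gives
$$I(b) = 4 \sqrt{3} \sqrt{\pi} e^{- \frac{3 b^{2}}{4}}.$$

Setting $b = 1$:
$$I = \frac{4 \sqrt{3} \sqrt{\pi}}{e^{\frac{3}{4}}}.$$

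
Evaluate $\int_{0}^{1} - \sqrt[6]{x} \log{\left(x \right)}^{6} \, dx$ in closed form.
$- \frac{201553920}{823543}$

Consider the simpler parametrised integral
$$J(a) = \int_{0}^{1} - x^{a} \, dx = - \frac{1}{a + 1}.$$

Differentiating under the integral sign brings down a factor of $\ln x$:
$$\frac{dJ}{da} = \int_{0}^{1} - x^{a} \log{\left(x \right)} \, dx = \frac{1}{\left(a + 1\right)^{2}}.$$

Repeating $6$ times in total — each differentiation brings down another $\ln x$ — gives
$$\frac{d^{6}J}{da^{6}} = \int_{0}^{1} - x^{a} \log{\left(x \right)}^{6} \, dx = - \frac{720}{\left(a + 1\right)^{7}},$$
and the integrand here is exactly the target integrand, so $I = - \frac{720}{\left(a + 1\right)^{7}}$.

Setting $a = \frac{1}{6}$:
$$I = - \frac{201553920}{823543}.$$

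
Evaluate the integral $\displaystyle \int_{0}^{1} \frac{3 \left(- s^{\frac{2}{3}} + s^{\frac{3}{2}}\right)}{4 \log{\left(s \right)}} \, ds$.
$- \frac{3 \log{\left(2 \right)}}{4} + \frac{3 \log{\left(3 \right)}}{4}$

Consider the one-parameter family: let $I(a) = \int_{0}^{1} \frac{3 \left(s^{\frac{3}{2}} - s^{a}\right)}{4 \log{\left(s \right)}} \, ds$.

Since $\dfrac{\partial}{\partial a}\,s^{a} = s^{a} \ln s$, the $\ln s$ in the denominator cancels and
$$\frac{dI}{da} = \int_{0}^{1} - \frac{3}{4} s^{a} \, ds = - \frac{3}{4} \left[\frac{s^{a+1}}{a+1}\right]_0^1 = - \frac{3}{4 a + 4}.$$

Integrating with respect to $a$ gives $I(a) = - \frac{3 \log{\left(a + 1 \right)}}{4} - \frac{3 \log{\left(2 \right)}}{4} + \frac{3 \log{\left(5 \right)}}{4} + C$.

At $a = \frac{3}{2}$ the integrand is identically $0$, so $I(\frac{3}{2}) = 0$. The closed form gives $0$, hence $C = 0$.

Setting $a = \frac{2}{3}$:
$$I = - \frac{3 \log{\left(2 \right)}}{4} + \frac{3 \log{\left(3 \right)}}{4}.$$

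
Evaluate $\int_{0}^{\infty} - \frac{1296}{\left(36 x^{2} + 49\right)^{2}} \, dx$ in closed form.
$- \frac{54 \pi}{343}$

Start from the standard arctangent integral
$$J(a) = \int_{0}^{\infty} - \frac{1}{a^{2} + x^{2}} \, dx = - \frac{\pi}{2 a}.$$

Differentiating under the integral sign with respect to $a$,
$$\frac{dJ}{da} = \int_{0}^{\infty} \frac{2 a}{\left(a^{2} + x^{2}\right)^{2}} \, dx = \frac{\pi}{2 a^{2}},$$
so $\int_{0}^{\infty} - \frac{1}{\left(a^{2} + x^{2}\right)^{2}} \, dx = - \frac{\pi}{4 a^{3}}$.

Setting $a = \frac{7}{6}$:
$$I = - \frac{54 \pi}{343}.$$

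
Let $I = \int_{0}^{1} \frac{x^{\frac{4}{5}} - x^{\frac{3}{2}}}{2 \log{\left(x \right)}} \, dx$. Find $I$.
$\log{\left(\frac{3 \sqrt{2}}{5} \right)}$

Consider the one-parameter family: let $I(a) = \int_{0}^{1} \frac{- x^{\frac{3}{2}} + x^{a}}{2 \log{\left(x \right)}} \, dx$.

Since $\dfrac{\partial}{\partial a}\,x^{a} = x^{a} \ln x$, the $\ln x$ in the denominator cancels and
$$\frac{dI}{da} = \int_{0}^{1} \frac{1}{2} x^{a} \, dx = \frac{1}{2} \left[\frac{x^{a+1}}{a+1}\right]_0^1 = \frac{1}{2 \left(a + 1\right)}.$$

Integrating with respect to $a$ gives $I(a) = \log{\left(\frac{\sqrt{10} \sqrt{a + 1}}{5} \right)} + C$.

At $a = \frac{3}{2}$ the integrand is identically $0$, so $I(\frac{3}{2}) = 0$. The closed form gives $0$, hence $C = 0$.

Setting $a = \frac{4}{5}$:
$$I = \log{\left(\frac{3 \sqrt{2}}{5} \right)}.$$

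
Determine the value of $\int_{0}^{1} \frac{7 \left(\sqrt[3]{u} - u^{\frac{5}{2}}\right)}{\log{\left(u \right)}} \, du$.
$- \log{\left(\frac{1801088541}{2097152} \right)}$

Introduce a parameter $a$ in the exponent: let $I(a) = \int_{0}^{1} \frac{7 \left(\sqrt[3]{u} - u^{a}\right)}{\log{\left(u \right)}} \, du$.

Since $\dfrac{\partial}{\partial a}\,u^{a} = u^{a} \ln u$, the $\ln u$ in the denominator cancels and
$$\frac{dI}{da} = \int_{0}^{1} -7 u^{a} \, du = -7 \left[\frac{u^{a+1}}{a+1}\right]_0^1 = - \frac{7}{a + 1}.$$

Integrating with respect to $a$ gives $I(a) = - \log{\left(\frac{2187 \left(a + 1\right)^{7}}{16384} \right)} + C$.

At $a = \frac{1}{3}$ the integrand is identically $0$, so $I(\frac{1}{3}) = 0$. The closed form gives $0$, hence $C = 0$.

Setting $a = \frac{5}{2}$:
$$I = - \log{\left(\frac{1801088541}{2097152} \right)}.$$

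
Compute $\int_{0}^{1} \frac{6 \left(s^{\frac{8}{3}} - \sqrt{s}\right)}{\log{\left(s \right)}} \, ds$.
$- \log{\left(\frac{531441}{113379904} \right)}$

Consider the one-parameter family: let $I(a) = \int_{0}^{1} \frac{6 \left(s^{\frac{8}{3}} - s^{a}\right)}{\log{\left(s \right)}} \, ds$.

Since $\dfrac{\partial}{\partial a}\,s^{a} = s^{a} \ln s$, the $\ln s$ in the denominator cancels and
$$\frac{dI}{da} = \int_{0}^{1} -6 s^{a} \, ds = -6 \left[\frac{s^{a+1}}{a+1}\right]_0^1 = - \frac{6}{a + 1}.$$

Integrating with respect to $a$ gives $I(a) = - \log{\left(\frac{729 \left(a + 1\right)^{6}}{1771561} \right)} + C$.

At $a = \frac{8}{3}$ the integrand is identically $0$, so $I(\frac{8}{3}) = 0$. The closed form gives $0$, hence $C = 0$.

Setting $a = \frac{1}{2}$:
$$I = - \log{\left(\frac{531441}{113379904} \right)}.$$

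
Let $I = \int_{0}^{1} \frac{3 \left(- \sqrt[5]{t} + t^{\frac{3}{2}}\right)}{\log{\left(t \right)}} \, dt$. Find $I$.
$\log{\left(\frac{15625}{1728} \right)}$

Consider the one-parameter family: let $I(a) = \int_{0}^{1} \frac{3 \left(- \sqrt[5]{t} + t^{a}\right)}{\log{\left(t \right)}} \, dt$.

Since $\dfrac{\partial}{\partial a}\,t^{a} = t^{a} \ln t$, the $\ln t$ in the denominator cancels and
$$\frac{dI}{da} = \int_{0}^{1} 3 t^{a} \, dt = 3 \left[\frac{t^{a+1}}{a+1}\right]_0^1 = \frac{3}{a + 1}.$$

Integrating with respect to $a$ gives $I(a) = \log{\left(\frac{125 \left(a + 1\right)^{3}}{216} \right)} + C$.

At $a = \frac{1}{5}$ the integrand is identically $0$, so $I(\frac{1}{5}) = 0$. The closed form gives $0$, hence $C = 0$.

Setting $a = \frac{3}{2}$:
$$I = \log{\left(\frac{15625}{1728} \right)}.$$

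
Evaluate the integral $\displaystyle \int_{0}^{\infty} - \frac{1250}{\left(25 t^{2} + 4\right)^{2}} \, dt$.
$- \frac{125 \pi}{16}$

Start from the standard arctangent integral
$$J(a) = \int_{0}^{\infty} - \frac{2}{a^{2} + t^{2}} \, dt = - \frac{\pi}{a}.$$

Differentiating under the integral sign with respect to $a$,
$$\frac{dJ}{da} = \int_{0}^{\infty} \frac{4 a}{\left(a^{2} + t^{2}\right)^{2}} \, dt = \frac{\pi}{a^{2}},$$
so $\int_{0}^{\infty} - \frac{2}{\left(a^{2} + t^{2}\right)^{2}} \, dt = - \frac{\pi}{2 a^{3}}$.

Setting $a = \frac{2}{5}$:
$$I = - \frac{125 \pi}{16}.$$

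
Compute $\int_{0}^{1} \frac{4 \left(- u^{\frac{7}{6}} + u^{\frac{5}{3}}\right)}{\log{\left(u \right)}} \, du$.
$- \log{\left(\frac{28561}{65536} \right)}$

Replace the exponent $\frac{7}{6}$ by a parameter $a$: let $I(a) = \int_{0}^{1} \frac{4 \left(u^{\frac{5}{3}} - u^{a}\right)}{\log{\left(u \right)}} \, du$.

Since $\dfrac{\partial}{\partial a}\,u^{a} = u^{a} \ln u$, the $\ln u$ in the denominator cancels and
$$\frac{dI}{da} = \int_{0}^{1} -4 u^{a} \, du = -4 \left[\frac{u^{a+1}}{a+1}\right]_0^1 = - \frac{4}{a + 1}.$$

Integrating with respect to $a$ gives $I(a) = - \log{\left(\frac{81 \left(a + 1\right)^{4}}{4096} \right)} + C$.

At $a = \frac{5}{3}$ the integrand is identically $0$, so $I(\frac{5}{3}) = 0$. The closed form gives $0$, hence $C = 0$.

Setting $a = \frac{7}{6}$:
$$I = - \log{\left(\frac{28561}{65536} \right)}.$$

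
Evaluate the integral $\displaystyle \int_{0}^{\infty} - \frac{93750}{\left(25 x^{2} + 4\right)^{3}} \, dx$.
$- \frac{28125 \pi}{256}$

Recall the elementary integral
$$J(a) = \int_{0}^{\infty} - \frac{6}{a^{2} + x^{2}} \, dx = - \frac{3 \pi}{a}.$$

Differentiating under the integral sign with respect to $a$,
$$\frac{dJ}{da} = \int_{0}^{\infty} \frac{12 a}{\left(a^{2} + x^{2}\right)^{2}} \, dx = \frac{3 \pi}{a^{2}},$$
so $\int_{0}^{\infty} - \frac{6}{\left(a^{2} + x^{2}\right)^{2}} \, dx = - \frac{3 \pi}{2 a^{3}}$.

Repeating — each differentiation of $1/(x^2+a^2)^j$ produces $-2ja/(x^2+a^2)^{j+1}$ — and dividing through by $-2ja$ at each step yields, after $2$ differentiations in total,
$$\int_{0}^{\infty} - \frac{6}{\left(a^{2} + x^{2}\right)^{3}} \, dx = - \frac{9 \pi}{8 a^{5}}.$$

Setting $a = \frac{2}{5}$:
$$I = - \frac{28125 \pi}{256}.$$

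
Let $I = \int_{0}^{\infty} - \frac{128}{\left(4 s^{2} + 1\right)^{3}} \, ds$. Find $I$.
$- 12 \pi$

Begin with the known result
$$J(a) = \int_{0}^{\infty} - \frac{2}{a^{2} + s^{2}} \, ds = - \frac{\pi}{a}.$$

Differentiating under the integral sign with respect to $a$,
$$\frac{dJ}{da} = \int_{0}^{\infty} \frac{4 a}{\left(a^{2} + s^{2}\right)^{2}} \, ds = \frac{\pi}{a^{2}},$$
so $\int_{0}^{\infty} - \frac{2}{\left(a^{2} + s^{2}\right)^{2}} \, ds = - \frac{\pi}{2 a^{3}}$.

Repeating — each differentiation of $1/(s^2+a^2)^j$ produces $-2ja/(s^2+a^2)^{j+1}$ — and dividing through by $-2ja$ at each step yields, after $2$ differentiations in total,
$$\int_{0}^{\infty} - \frac{2}{\left(a^{2} + s^{2}\right)^{3}} \, ds = - \frac{3 \pi}{8 a^{5}}.$$

Setting $a = \frac{1}{2}$:
$$I = - 12 \pi.$$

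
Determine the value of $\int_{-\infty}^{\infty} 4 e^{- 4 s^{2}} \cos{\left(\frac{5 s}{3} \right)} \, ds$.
$\frac{2 \sqrt{\pi}}{e^{\frac{25}{144}}}$

Define $I(b) = \int_{-\infty}^{\infty} 4 e^{- 4 s^{2}} \cos{\left(b s \right)} \, ds$.

Differentiating under the integral sign,
$$I'(b) = \int_{-\infty}^{\infty} - 4 s e^{- 4 s^{2}} \sin{\left(b s \right)} \, ds.$$

Integrate $\int_{-\infty}^{\infty} s \sin(b s)\, e^{- 4 s^{2}}\, ds$ by parts with $u = \sin(b s)$ and $dv = s\, e^{- 4 s^{2}}\, ds$, giving $v = - \frac{e^{- 4 s^{2}}}{8}$. The boundary term vanishes and
$$\int_{-\infty}^{\infty} s \sin(b s)\, e^{- 4 s^{2}}\, ds = \frac{b}{8} \int_{-\infty}^{\infty} \cos(b s)\, e^{- 4 s^{2}}\, ds,$$
so $I'(b) = - \frac{b}{8}\, I(b)$.

This is a separable first-order ODE; solving with the initial condition $I(0) = \int_{-\infty}^{\infty} 4 e^{- 4 s^{2}}\,ds = 2 \sqrt{\pi}$ gives
$$I(b) = 2 \sqrt{\pi} e^{- \frac{b^{2}}{16}}.$$

Setting $b = \frac{5}{3}$:
$$I = \frac{2 \sqrt{\pi}}{e^{\frac{25}{144}}}.$$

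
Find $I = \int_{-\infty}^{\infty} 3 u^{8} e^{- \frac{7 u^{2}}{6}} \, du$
$\frac{3645 \sqrt{42} \sqrt{\pi}}{2401}$

Consider the simpler parametrised integral
$$J(a) = \int_{-\infty}^{\infty} 3 e^{- a u^{2}} \, du = \frac{3 \sqrt{\pi}}{\sqrt{a}}.$$

Differentiating under the integral sign brings down a factor of $(-u^2)$:
$$\frac{dJ}{da} = \int_{-\infty}^{\infty} - 3 u^{2} e^{- a u^{2}} \, du = - \frac{3 \sqrt{\pi}}{2 a^{\frac{3}{2}}}.$$

Repeating $4$ times in total — each differentiation brings down another $(-u^2)$ — gives
$$\frac{d^{4}J}{da^{4}} = \int_{-\infty}^{\infty} 3 u^{8} e^{- a u^{2}} \, du = \frac{315 \sqrt{\pi}}{16 a^{\frac{9}{2}}},$$
and the integrand here is exactly the target integrand, so $I = \frac{315 \sqrt{\pi}}{16 a^{\frac{9}{2}}}$.

Setting $a = \frac{7}{6}$:
$$I = \frac{3645 \sqrt{42} \sqrt{\pi}}{2401}.$$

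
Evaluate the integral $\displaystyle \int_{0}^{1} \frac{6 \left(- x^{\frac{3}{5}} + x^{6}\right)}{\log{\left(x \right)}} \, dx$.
$\log{\left(\frac{1838265625}{262144} \right)}$

Replace the exponent $\frac{3}{5}$ by a parameter $a$: let $I(a) = \int_{0}^{1} \frac{6 \left(x^{6} - x^{a}\right)}{\log{\left(x \right)}} \, dx$.

Since $\dfrac{\partial}{\partial a}\,x^{a} = x^{a} \ln x$, the $\ln x$ in the denominator cancels and
$$\frac{dI}{da} = \int_{0}^{1} -6 x^{a} \, dx = -6 \left[\frac{x^{a+1}}{a+1}\right]_0^1 = - \frac{6}{a + 1}.$$

Integrating with respect to $a$ gives $I(a) = \log{\left(\frac{117649}{\left(a + 1\right)^{6}} \right)} + C$.

At $a = 6$ the integrand is identically $0$, so $I(6) = 0$. The closed form gives $0$, hence $C = 0$.

Setting $a = \frac{3}{5}$:
$$I = \log{\left(\frac{1838265625}{262144} \right)}.$$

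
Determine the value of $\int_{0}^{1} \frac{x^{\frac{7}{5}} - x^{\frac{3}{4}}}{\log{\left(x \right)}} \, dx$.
$- \log{\left(35 \right)} + \log{\left(48 \right)}$

Introduce a parameter $a$ in the exponent: let $I(a) = \int_{0}^{1} \frac{x^{\frac{7}{5}} - x^{a}}{\log{\left(x \right)}} \, dx$.

Since $\dfrac{\partial}{\partial a}\,x^{a} = x^{a} \ln x$, the $\ln x$ in the denominator cancels and
$$\frac{dI}{da} = \int_{0}^{1} -1 x^{a} \, dx = -1 \left[\frac{x^{a+1}}{a+1}\right]_0^1 = - \frac{1}{a + 1}.$$

Integrating with respect to $a$ gives $I(a) = - \log{\left(\frac{5 a}{12} + \frac{5}{12} \right)} + C$.

At $a = \frac{7}{5}$ the integrand is identically $0$, so $I(\frac{7}{5}) = 0$. The closed form gives $0$, hence $C = 0$.

Setting $a = \frac{3}{4}$:
$$I = - \log{\left(35 \right)} + \log{\left(48 \right)}.$$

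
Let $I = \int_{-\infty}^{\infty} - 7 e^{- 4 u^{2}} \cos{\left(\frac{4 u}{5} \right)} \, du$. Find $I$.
$- \frac{7 \sqrt{\pi}}{2 e^{\frac{1}{25}}}$

Define $I(b) = \int_{-\infty}^{\infty} - 7 e^{- 4 u^{2}} \cos{\left(b u \right)} \, du$.

Differentiating under the integral sign,
$$I'(b) = \int_{-\infty}^{\infty} 7 u e^{- 4 u^{2}} \sin{\left(b u \right)} \, du.$$

Integrate $\int_{-\infty}^{\infty} u \sin(b u)\, e^{- 4 u^{2}}\, du$ by parts with $w = \sin(b u)$ and $dv = u\, e^{- 4 u^{2}}\, du$, giving $v = - \frac{e^{- 4 u^{2}}}{8}$. The boundary term vanishes and
$$\int_{-\infty}^{\infty} u \sin(b u)\, e^{- 4 u^{2}}\, du = \frac{b}{8} \int_{-\infty}^{\infty} \cos(b u)\, e^{- 4 u^{2}}\, du,$$
so $I'(b) = - \frac{b}{8}\, I(b)$.

This is a separable first-order ODE; solving with the initial condition $I(0) = \int_{-\infty}^{\infty} - 7 e^{- 4 u^{2}}\,du = - \frac{7 \sqrt{\pi}}{2}$ gives
$$I(b) = - \frac{7 \sqrt{\pi} e^{- \frac{b^{2}}{16}}}{2}.$$

Setting $b = \frac{4}{5}$:
$$I = - \frac{7 \sqrt{\pi}}{2 e^{\frac{1}{25}}}.$$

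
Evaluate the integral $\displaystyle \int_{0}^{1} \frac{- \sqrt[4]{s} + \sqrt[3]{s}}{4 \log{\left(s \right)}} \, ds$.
$- \frac{\log{\left(15 \right)}}{4} + \log{\left(2 \right)}$

Consider the one-parameter family: let $I(a) = \int_{0}^{1} \frac{\sqrt[3]{s} - s^{a}}{4 \log{\left(s \right)}} \, ds$.

Since $\dfrac{\partial}{\partial a}\,s^{a} = s^{a} \ln s$, the $\ln s$ in the denominator cancels and
$$\frac{dI}{da} = \int_{0}^{1} - \frac{1}{4} s^{a} \, ds = - \frac{1}{4} \left[\frac{s^{a+1}}{a+1}\right]_0^1 = - \frac{1}{4 a + 4}.$$

Integrating with respect to $a$ gives $I(a) = - \frac{\log{\left(a + 1 \right)}}{4} - \frac{\log{\left(3 \right)}}{4} + \frac{\log{\left(2 \right)}}{2} + C$.

At $a = \frac{1}{3}$ the integrand is identically $0$, so $I(\frac{1}{3}) = 0$. The closed form gives $0$, hence $C = 0$.

Setting $a = \frac{1}{4}$:
$$I = - \frac{\log{\left(15 \right)}}{4} + \log{\left(2 \right)}.$$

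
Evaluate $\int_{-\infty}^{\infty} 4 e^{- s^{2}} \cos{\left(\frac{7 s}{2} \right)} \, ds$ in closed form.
$\frac{4 \sqrt{\pi}}{e^{\frac{49}{16}}}$

Let $b$ denote the cosine frequency and define $I(b) = \int_{-\infty}^{\infty} 4 e^{- s^{2}} \cos{\left(b s \right)} \, ds$.

Differentiating under the integral sign,
$$I'(b) = \int_{-\infty}^{\infty} - 4 s e^{- s^{2}} \sin{\left(b s \right)} \, ds.$$

Integrate $\int_{-\infty}^{\infty} s \sin(b s)\, e^{- s^{2}}\, ds$ by parts with $u = \sin(b s)$ and $dv = s\, e^{- s^{2}}\, ds$, giving $v = - \frac{e^{- s^{2}}}{2}$. The boundary term vanishes and
$$\int_{-\infty}^{\infty} s \sin(b s)\, e^{- s^{2}}\, ds = \frac{b}{2} \int_{-\infty}^{\infty} \cos(b s)\, e^{- s^{2}}\, ds,$$
so $I'(b) = - \frac{b}{2}\, I(b)$.

This is a separable first-order ODE; solving with the initial condition $I(0) = \int_{-\infty}^{\infty} 4 e^{- s^{2}}\,ds = 4 \sqrt{\pi}$ gives
$$I(b) = 4 \sqrt{\pi} e^{- \frac{b^{2}}{4}}.$$

Setting $b = \frac{7}{2}$:
$$I = \frac{4 \sqrt{\pi}}{e^{\frac{49}{16}}}.$$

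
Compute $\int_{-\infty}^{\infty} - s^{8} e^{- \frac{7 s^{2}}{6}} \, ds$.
$- \frac{1215 \sqrt{42} \sqrt{\pi}}{2401}$

Begin with the known integral
$$J(a) = \int_{-\infty}^{\infty} - e^{- a s^{2}} \, ds = - \frac{\sqrt{\pi}}{\sqrt{a}}.$$

Differentiating under the integral sign brings down a factor of $(-s^2)$:
$$\frac{dJ}{da} = \int_{-\infty}^{\infty} s^{2} e^{- a s^{2}} \, ds = \frac{\sqrt{\pi}}{2 a^{\frac{3}{2}}}.$$

Repeating $4$ times in total — each differentiation brings down another $(-s^2)$ — gives
$$\frac{d^{4}J}{da^{4}} = \int_{-\infty}^{\infty} - s^{8} e^{- a s^{2}} \, ds = - \frac{105 \sqrt{\pi}}{16 a^{\frac{9}{2}}},$$
and the integrand here is exactly the target integrand, so $I = - \frac{105 \sqrt{\pi}}{16 a^{\frac{9}{2}}}$.

Setting $a = \frac{7}{6}$:
$$I = - \frac{1215 \sqrt{42} \sqrt{\pi}}{2401}.$$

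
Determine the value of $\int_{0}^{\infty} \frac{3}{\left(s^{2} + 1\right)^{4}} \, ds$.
$\frac{15 \pi}{32}$

Start from the standard arctangent integral
$$J(a) = \int_{0}^{\infty} \frac{3}{a^{2} + s^{2}} \, ds = \frac{3 \pi}{2 a}.$$

Differentiating under the integral sign with respect to $a$,
$$\frac{dJ}{da} = \int_{0}^{\infty} - \frac{6 a}{\left(a^{2} + s^{2}\right)^{2}} \, ds = - \frac{3 \pi}{2 a^{2}},$$
so $\int_{0}^{\infty} \frac{3}{\left(a^{2} + s^{2}\right)^{2}} \, ds = \frac{3 \pi}{4 a^{3}}$.

Repeating — each differentiation of $1/(s^2+a^2)^j$ produces $-2ja/(s^2+a^2)^{j+1}$ — and dividing through by $-2ja$ at each step yields, after $3$ differentiations in total,
$$\int_{0}^{\infty} \frac{3}{\left(a^{2} + s^{2}\right)^{4}} \, ds = \frac{15 \pi}{32 a^{7}}.$$

Setting $a = 1$:
$$I = \frac{15 \pi}{32}.$$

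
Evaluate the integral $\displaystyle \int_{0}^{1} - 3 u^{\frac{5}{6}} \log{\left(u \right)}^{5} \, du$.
$\frac{16796160}{1771561}$

Begin with the known integral
$$J(a) = \int_{0}^{1} - 3 u^{a} \, du = - \frac{3}{a + 1}.$$

Differentiating under the integral sign brings down a factor of $\ln u$:
$$\frac{dJ}{da} = \int_{0}^{1} - 3 u^{a} \log{\left(u \right)} \, du = \frac{3}{\left(a + 1\right)^{2}}.$$

Repeating $5$ times in total — each differentiation brings down another $\ln u$ — gives
$$\frac{d^{5}J}{da^{5}} = \int_{0}^{1} - 3 u^{a} \log{\left(u \right)}^{5} \, du = \frac{360}{\left(a + 1\right)^{6}},$$
and the integrand here is exactly the target integrand, so $I = \frac{360}{\left(a + 1\right)^{6}}$.

Setting $a = \frac{5}{6}$:
$$I = \frac{16796160}{1771561}.$$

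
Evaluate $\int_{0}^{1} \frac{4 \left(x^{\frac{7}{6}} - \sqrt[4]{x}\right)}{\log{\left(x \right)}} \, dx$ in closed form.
$- \log{\left(\frac{50625}{456976} \right)}$

Replace the exponent $\frac{1}{4}$ by a parameter $a$: let $I(a) = \int_{0}^{1} \frac{4 \left(x^{\frac{7}{6}} - x^{a}\right)}{\log{\left(x \right)}} \, dx$.

Since $\dfrac{\partial}{\partial a}\,x^{a} = x^{a} \ln x$, the $\ln x$ in the denominator cancels and
$$\frac{dI}{da} = \int_{0}^{1} -4 x^{a} \, dx = -4 \left[\frac{x^{a+1}}{a+1}\right]_0^1 = - \frac{4}{a + 1}.$$

Integrating with respect to $a$ gives $I(a) = - \log{\left(\frac{1296 \left(a + 1\right)^{4}}{28561} \right)} + C$.

At $a = \frac{7}{6}$ the integrand is identically $0$, so $I(\frac{7}{6}) = 0$. The closed form gives $0$, hence $C = 0$.

Setting $a = \frac{1}{4}$:
$$I = - \log{\left(\frac{50625}{456976} \right)}.$$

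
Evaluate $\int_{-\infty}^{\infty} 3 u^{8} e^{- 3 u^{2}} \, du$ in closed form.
$\frac{35 \sqrt{3} \sqrt{\pi}}{432}$

Start from the elementary integral
$$J(a) = \int_{-\infty}^{\infty} 3 e^{- a u^{2}} \, du = \frac{3 \sqrt{\pi}}{\sqrt{a}}.$$

Differentiating under the integral sign brings down a factor of $(-u^2)$:
$$\frac{dJ}{da} = \int_{-\infty}^{\infty} - 3 u^{2} e^{- a u^{2}} \, du = - \frac{3 \sqrt{\pi}}{2 a^{\frac{3}{2}}}.$$

Repeating $4$ times in total — each differentiation brings down another $(-u^2)$ — gives
$$\frac{d^{4}J}{da^{4}} = \int_{-\infty}^{\infty} 3 u^{8} e^{- a u^{2}} \, du = \frac{315 \sqrt{\pi}}{16 a^{\frac{9}{2}}},$$
and the integrand here is exactly the target integrand, so $I = \frac{315 \sqrt{\pi}}{16 a^{\frac{9}{2}}}$.

Setting $a = 3$:
$$I = \frac{35 \sqrt{3} \sqrt{\pi}}{432}.$$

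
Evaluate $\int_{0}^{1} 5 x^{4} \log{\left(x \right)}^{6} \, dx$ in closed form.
$\frac{144}{3125}$

Consider the simpler parametrised integral
$$J(a) = \int_{0}^{1} 5 x^{a} \, dx = \frac{5}{a + 1}.$$

Differentiating under the integral sign brings down a factor of $\ln x$:
$$\frac{dJ}{da} = \int_{0}^{1} 5 x^{a} \log{\left(x \right)} \, dx = - \frac{5}{\left(a + 1\right)^{2}}.$$

Repeating $6$ times in total — each differentiation brings down another $\ln x$ — gives
$$\frac{d^{6}J}{da^{6}} = \int_{0}^{1} 5 x^{a} \log{\left(x \right)}^{6} \, dx = \frac{3600}{\left(a + 1\right)^{7}},$$
and the integrand here is exactly the target integrand, so $I = \frac{3600}{\left(a + 1\right)^{7}}$.

Setting $a = 4$:
$$I = \frac{144}{3125}.$$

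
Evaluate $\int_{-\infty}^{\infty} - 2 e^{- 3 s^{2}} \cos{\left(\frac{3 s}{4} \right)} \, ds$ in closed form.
$- \frac{2 \sqrt{3} \sqrt{\pi}}{3 e^{\frac{3}{64}}}$

Let $b$ denote the cosine frequency and define $I(b) = \int_{-\infty}^{\infty} - 2 e^{- 3 s^{2}} \cos{\left(b s \right)} \, ds$.

Differentiating under the integral sign,
$$I'(b) = \int_{-\infty}^{\infty} 2 s e^{- 3 s^{2}} \sin{\left(b s \right)} \, ds.$$

Integrate $\int_{-\infty}^{\infty} s \sin(b s)\, e^{- 3 s^{2}}\, ds$ by parts with $u = \sin(b s)$ and $dv = s\, e^{- 3 s^{2}}\, ds$, giving $v = - \frac{e^{- 3 s^{2}}}{6}$. The boundary term vanishes and
$$\int_{-\infty}^{\infty} s \sin(b s)\, e^{- 3 s^{2}}\, ds = \frac{b}{6} \int_{-\infty}^{\infty} \cos(b s)\, e^{- 3 s^{2}}\, ds,$$
so $I'(b) = - \frac{b}{6}\, I(b)$.

This is a separable first-order ODE; solving with the initial condition $I(0) = \int_{-\infty}^{\infty} - 2 e^{- 3 s^{2}}\,ds = - \frac{2 \sqrt{3} \sqrt{\pi}}{3}$ gives
$$I(b) = - \frac{2 \sqrt{3} \sqrt{\pi} e^{- \frac{b^{2}}{12}}}{3}.$$

Setting $b = \frac{3}{4}$:
$$I = - \frac{2 \sqrt{3} \sqrt{\pi}}{3 e^{\frac{3}{64}}}.$$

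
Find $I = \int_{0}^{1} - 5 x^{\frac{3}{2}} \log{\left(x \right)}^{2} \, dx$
$- \frac{16}{25}$

Start from the elementary integral
$$J(a) = \int_{0}^{1} - 5 x^{a} \, dx = - \frac{5}{a + 1}.$$

Differentiating under the integral sign brings down a factor of $\ln x$:
$$\frac{dJ}{da} = \int_{0}^{1} - 5 x^{a} \log{\left(x \right)} \, dx = \frac{5}{\left(a + 1\right)^{2}}.$$

Repeating twice in total — each differentiation brings down another $\ln x$ — gives
$$\frac{d^{2}J}{da^{2}} = \int_{0}^{1} - 5 x^{a} \log{\left(x \right)}^{2} \, dx = - \frac{10}{\left(a + 1\right)^{3}},$$
and the integrand here is exactly the target integrand, so $I = - \frac{10}{\left(a + 1\right)^{3}}$.

Setting $a = \frac{3}{2}$:
$$I = - \frac{16}{25}.$$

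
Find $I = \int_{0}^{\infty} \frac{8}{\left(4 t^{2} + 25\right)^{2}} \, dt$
$\frac{\pi}{125}$

Start from the standard arctangent integral
$$J(a) = \int_{0}^{\infty} \frac{1}{2 \left(a^{2} + t^{2}\right)} \, dt = \frac{\pi}{4 a}.$$

Differentiating under the integral sign with respect to $a$,
$$\frac{dJ}{da} = \int_{0}^{\infty} - \frac{a}{\left(a^{2} + t^{2}\right)^{2}} \, dt = - \frac{\pi}{4 a^{2}},$$
so $\int_{0}^{\infty} \frac{1}{2 \left(a^{2} + t^{2}\right)^{2}} \, dt = \frac{\pi}{8 a^{3}}$.

Setting $a = \frac{5}{2}$:
$$I = \frac{\pi}{125}.$$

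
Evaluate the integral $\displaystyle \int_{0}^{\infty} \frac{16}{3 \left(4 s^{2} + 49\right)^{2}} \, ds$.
$\frac{2 \pi}{1029}$

Start from the standard arctangent integral
$$J(a) = \int_{0}^{\infty} \frac{1}{3 \left(a^{2} + s^{2}\right)} \, ds = \frac{\pi}{6 a}.$$

Differentiating under the integral sign with respect to $a$,
$$\frac{dJ}{da} = \int_{0}^{\infty} - \frac{2 a}{3 \left(a^{2} + s^{2}\right)^{2}} \, ds = - \frac{\pi}{6 a^{2}},$$
so $\int_{0}^{\infty} \frac{1}{3 \left(a^{2} + s^{2}\right)^{2}} \, ds = \frac{\pi}{12 a^{3}}$.

Setting $a = \frac{7}{2}$:
$$I = \frac{2 \pi}{1029}.$$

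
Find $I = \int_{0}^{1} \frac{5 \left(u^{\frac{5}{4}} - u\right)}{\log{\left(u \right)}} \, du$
$- \log{\left(\frac{32768}{59049} \right)}$

Replace the exponent $1$ by a parameter $a$: let $I(a) = \int_{0}^{1} \frac{5 \left(u^{\frac{5}{4}} - u^{a}\right)}{\log{\left(u \right)}} \, du$.

Since $\dfrac{\partial}{\partial a}\,u^{a} = u^{a} \ln u$, the $\ln u$ in the denominator cancels and
$$\frac{dI}{da} = \int_{0}^{1} -5 u^{a} \, du = -5 \left[\frac{u^{a+1}}{a+1}\right]_0^1 = - \frac{5}{a + 1}.$$

Integrating with respect to $a$ gives $I(a) = - \log{\left(\frac{1024 \left(a + 1\right)^{5}}{59049} \right)} + C$.

At $a = \frac{5}{4}$ the integrand is identically $0$, so $I(\frac{5}{4}) = 0$. The closed form gives $0$, hence $C = 0$.

Setting $a = 1$:
$$I = - \log{\left(\frac{32768}{59049} \right)}.$$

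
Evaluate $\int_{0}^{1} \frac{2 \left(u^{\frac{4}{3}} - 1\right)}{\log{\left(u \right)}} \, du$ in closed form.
$\log{\left(\frac{49}{9} \right)}$

Consider the one-parameter family: let $I(a) = \int_{0}^{1} \frac{2 \left(u^{a} - 1\right)}{\log{\left(u \right)}} \, du$.

Since $\dfrac{\partial}{\partial a}\,u^{a} = u^{a} \ln u$, the $\ln u$ in the denominator cancels and
$$\frac{dI}{da} = \int_{0}^{1} 2 u^{a} \, du = 2 \left[\frac{u^{a+1}}{a+1}\right]_0^1 = \frac{2}{a + 1}.$$

Integrating with respect to $a$ gives $I(a) = 2 \log{\left(a + 1 \right)} + C$.

At $a = 0$ the integrand is identically $0$, so $I(0) = 0$. The closed form gives $0$, hence $C = 0$.

Setting $a = \frac{4}{3}$:
$$I = \log{\left(\frac{49}{9} \right)}.$$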